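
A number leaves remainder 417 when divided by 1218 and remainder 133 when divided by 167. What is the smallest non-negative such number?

92985

Write x = 417 + 1218·k. Then 1218·k ≡ 133 − 417 ≡ 50 (mod 167).
Need 1218⁻¹ mod 167. Extended Euclid on (167, 49):
167 = 3×49 + 20
49 = 2×20 + 9
20 = 2×9 + 2
9 = 4×2 + 1
2 = 2×1 + 0
Back-substitute:
1 = 9 − 4·2
1 = −4·20 + 9·9
1 = 9·49 − 22·20
1 = −22·167 + 75·49
1218⁻¹ ≡ 75 (mod 167), so k ≡ 75·50 ≡ 76 (mod 167).
x = 417 + 1218·76 = 92985.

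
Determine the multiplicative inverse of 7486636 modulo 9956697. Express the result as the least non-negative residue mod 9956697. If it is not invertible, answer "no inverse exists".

8723782

Apply the Euclidean algorithm to 9956697 and 7486636:
9956697 = 1×7486636 + 2470061
7486636 = 3×2470061 + 76453
2470061 = 32×76453 + 23565
76453 = 3×23565 + 5758
23565 = 4×5758 + 533
5758 = 10×533 + 428
533 = 1×428 + 105
428 = 4×105 + 8
105 = 13×8 + 1
8 = 8×1 + 0
gcd = 1, so the inverse exists. Back-substitute:
1 = 105 − 13·8
1 = −13·428 + 53·105
1 = 53·533 − 66·428
1 = −66·5758 + 713·533
1 = 713·23565 − 2918·5758
1 = −2918·76453 + 9467·23565
1 = 9467·2470061 − 305862·76453
1 = −305862·7486636 + 927053·2470061
1 = 927053·9956697 − 1232915·7486636
Hence 7486636⁻¹ ≡ -1232915 ≡ 8723782 (mod 9956697).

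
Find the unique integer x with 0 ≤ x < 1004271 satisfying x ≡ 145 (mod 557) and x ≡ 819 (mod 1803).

Write x = 145 + 557·k. Then 557·k ≡ 819 − 145 ≡ 674 (mod 1803).
Need 557⁻¹ mod 1803. Extended Euclid on (1803, 557):
1803 = 3×557 + 132
557 = 4×132 + 29
132 = 4×29 + 16
29 = 1×16 + 13
16 = 1×13 + 3
13 = 4×3 + 1
3 = 3×1 + 0
Back-substitute:
1 = 13 − 4·3
1 = −4·16 + 5·13
1 = 5·29 − 9·16
1 = −9·132 + 41·29
1 = 41·557 − 173·132
1 = −173·1803 + 560·557
557⁻¹ ≡ 560 (mod 1803), so k ≡ 560·674 ≡ 613 (mod 1803).
x = 145 + 557·613 = 341586.

341586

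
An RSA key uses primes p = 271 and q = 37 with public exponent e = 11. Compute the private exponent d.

2651

φ(n) = (p−1)(q−1) = 270·36 = 9720.
Need d with 11·d ≡ 1 (mod 9720). Apply the extended Euclidean algorithm:
9720 = 883·11 + 7
11 = 1·7 + 4
7 = 1·4 + 3
4 = 1·3 + 1
3 = 3·1 + 0
Back-substitute:
1 = 4 − 3
1 = −7 + 2·4
1 = 2·11 − 3·7
1 = −3·9720 + 2651·11
So 11·2651 ≡ 1 (mod 9720), hence d = 2651.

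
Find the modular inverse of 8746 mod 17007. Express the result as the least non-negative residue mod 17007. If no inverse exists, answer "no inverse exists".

gcd(17007, 8746) by repeated division:
17007 = 1·8746 + 8261
8746 = 1·8261 + 485
8261 = 17·485 + 16
485 = 30·16 + 5
16 = 3·5 + 1
5 = 5·1 + 0
Since gcd(8746, 17007) = 1, back-substitute to write 1 as a combination:
1 = 16 − 3·5
1 = −3·485 + 91·16
1 = 91·8261 − 1550·485
1 = −1550·8746 + 1641·8261
1 = 1641·17007 − 3191·8746
Hence 8746⁻¹ ≡ -3191 ≡ 13816 (mod 17007).

13816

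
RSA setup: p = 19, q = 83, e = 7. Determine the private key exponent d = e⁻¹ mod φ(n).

φ(n) = (p−1)(q−1) = 18·82 = 1476.
Need d with 7·d ≡ 1 (mod 1476). Apply the extended Euclidean algorithm:
1476 = 210×7 + 6
7 = 1×6 + 1
6 = 6×1 + 0
Back-substitute:
1 = 7 − 6
1 = −1476 + 211·7
So 7·211 ≡ 1 (mod 1476), hence d = 211.

211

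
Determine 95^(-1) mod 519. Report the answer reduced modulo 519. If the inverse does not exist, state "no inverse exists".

gcd(519, 95) by repeated division:
519 = 5×95 + 44
95 = 2×44 + 7
44 = 6×7 + 2
7 = 3×2 + 1
2 = 2×1 + 0
gcd = 1, so the inverse exists. Back-substitute:
1 = 7 − 3·2
1 = −3·44 + 19·7
1 = 19·95 − 41·44
1 = −41·519 + 224·95
So 95·224 ≡ 1 (mod 519).

224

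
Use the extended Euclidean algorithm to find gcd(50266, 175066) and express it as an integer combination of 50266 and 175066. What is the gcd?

Repeated division:
175066 = 3*50266 + 24268
50266 = 2*24268 + 1730
24268 = 14*1730 + 48
1730 = 36*48 + 2
48 = 24*2 + 0
gcd(50266, 175066) = 2.
Back-substituting:
2 = 1730 − 36·48
2 = −36·24268 + 505·1730
2 = 505·50266 − 1046·24268
2 = −1046·175066 + 3643·50266
So 2 = (-1046)·175066 + (3643)·50266.

2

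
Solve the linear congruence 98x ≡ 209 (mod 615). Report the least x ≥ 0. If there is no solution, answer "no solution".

First find gcd(98, 615):
615 = 6·98 + 27
98 = 3·27 + 17
27 = 1·17 + 10
17 = 1·10 + 7
10 = 1·7 + 3
7 = 2·3 + 1
3 = 3·1 + 0
gcd = 1, so a unique solution mod 615 exists.
Back-substitute for the Bézout coefficients:
1 = 7 − 2·3
1 = −2·10 + 3·7
1 = 3·17 − 5·10
1 = −5·27 + 8·17
1 = 8·98 − 29·27
1 = −29·615 + 182·98
So 98·(182) ≡ 1 (mod 615), giving 98⁻¹ ≡ 182.
x ≡ 98⁻¹·209 ≡ 182·209 ≡ 523 (mod 615).

523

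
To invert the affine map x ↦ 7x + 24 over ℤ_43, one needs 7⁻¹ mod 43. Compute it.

37

Run Euclid on (43, 7):
43 = 6·7 + 1
7 = 7·1 + 0
The gcd is 1. Working backward:
1 = 43 − 6·7
Thus 7·(-6) ≡ 1 (mod 43); reducing, -6 mod 43 = 37.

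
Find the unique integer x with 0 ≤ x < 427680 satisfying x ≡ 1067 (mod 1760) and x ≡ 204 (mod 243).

Write x = 1067 + 1760·k. Then 1760·k ≡ 204 − 1067 ≡ 109 (mod 243).
Need 1760⁻¹ mod 243. Extended Euclid on (243, 59):
243 = 4×59 + 7
59 = 8×7 + 3
7 = 2×3 + 1
3 = 3×1 + 0
Back-substitute:
1 = 7 − 2·3
1 = −2·59 + 17·7
1 = 17·243 − 70·59
1760⁻¹ ≡ 173 (mod 243), so k ≡ 173·109 ≡ 146 (mod 243).
x = 1067 + 1760·146 = 258027.

258027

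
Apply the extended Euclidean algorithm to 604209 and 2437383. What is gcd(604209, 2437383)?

3

Euclidean algorithm:
2437383 = 4·604209 + 20547
604209 = 29·20547 + 8346
20547 = 2·8346 + 3855
8346 = 2·3855 + 636
3855 = 6·636 + 39
636 = 16·39 + 12
39 = 3·12 + 3
12 = 4·3 + 0
gcd(604209, 2437383) = 3.
Back-substituting:
3 = 39 − 3·12
3 = −3·636 + 49·39
3 = 49·3855 − 297·636
3 = −297·8346 + 643·3855
3 = 643·20547 − 1583·8346
3 = −1583·604209 + 46550·20547
3 = 46550·2437383 − 187783·604209
So 3 = (46550)·2437383 + (-187783)·604209.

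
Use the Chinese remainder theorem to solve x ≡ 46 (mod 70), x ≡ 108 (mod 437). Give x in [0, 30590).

23706

Write x = 46 + 70·k. Then 70·k ≡ 108 − 46 ≡ 62 (mod 437).
Need 70⁻¹ mod 437. Extended Euclid on (437, 70):
437 = 6·70 + 17
70 = 4·17 + 2
17 = 8·2 + 1
2 = 2·1 + 0
Back-substitute:
1 = 17 − 8·2
1 = −8·70 + 33·17
1 = 33·437 − 206·70
70⁻¹ ≡ 231 (mod 437), so k ≡ 231·62 ≡ 338 (mod 437).
x = 46 + 70·338 = 23706.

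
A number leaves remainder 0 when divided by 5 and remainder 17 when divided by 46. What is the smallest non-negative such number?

Write x = 0 + 5·k. Then 5·k ≡ 17 − 0 ≡ 17 (mod 46).
Need 5⁻¹ mod 46. Extended Euclid on (46, 5):
46 = 9·5 + 1
5 = 5·1 + 0
Back-substitute:
1 = 46 − 9·5
5⁻¹ ≡ 37 (mod 46), so k ≡ 37·17 ≡ 31 (mod 46).
x = 0 + 5·31 = 155.

155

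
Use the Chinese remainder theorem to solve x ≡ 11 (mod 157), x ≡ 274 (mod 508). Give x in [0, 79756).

Write x = 11 + 157·k. Then 157·k ≡ 274 − 11 ≡ 263 (mod 508).
Need 157⁻¹ mod 508. Extended Euclid on (508, 157):
508 = 3×157 + 37
157 = 4×37 + 9
37 = 4×9 + 1
9 = 9×1 + 0
Back-substitute:
1 = 37 − 4·9
1 = −4·157 + 17·37
1 = 17·508 − 55·157
157⁻¹ ≡ 453 (mod 508), so k ≡ 453·263 ≡ 267 (mod 508).
x = 11 + 157·267 = 41930.

41930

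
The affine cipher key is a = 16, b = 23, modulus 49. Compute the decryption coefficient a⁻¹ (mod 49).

46

Run Euclid on (49, 16):
49 = 3*16 + 1
16 = 16*1 + 0
The gcd is 1. Working backward:
1 = 49 − 3·16
Thus 16·(-3) ≡ 1 (mod 49); reducing, -3 mod 49 = 46.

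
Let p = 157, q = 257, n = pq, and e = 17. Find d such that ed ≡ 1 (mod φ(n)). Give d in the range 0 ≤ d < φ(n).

φ(n) = (p−1)(q−1) = 156·256 = 39936.
Need d with 17·d ≡ 1 (mod 39936). Apply the extended Euclidean algorithm:
39936 = 2349×17 + 3
17 = 5×3 + 2
3 = 1×2 + 1
2 = 2×1 + 0
Back-substitute:
1 = 3 − 2
1 = −17 + 6·3
1 = 6·39936 − 14095·17
So 17·(-14095) ≡ 1 (mod 39936), hence d ≡ -14095 ≡ 25841 (mod 39936).

25841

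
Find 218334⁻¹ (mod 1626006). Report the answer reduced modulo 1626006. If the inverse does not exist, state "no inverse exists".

no inverse exists

Euclidean algorithm on 1626006, 218334:
1626006 = 7*218334 + 97668
218334 = 2*97668 + 22998
97668 = 4*22998 + 5676
22998 = 4*5676 + 294
5676 = 19*294 + 90
294 = 3*90 + 24
90 = 3*24 + 18
24 = 1*18 + 6
18 = 3*6 + 0
Since gcd = 6 > 1, 218334 is not a unit mod 1626006.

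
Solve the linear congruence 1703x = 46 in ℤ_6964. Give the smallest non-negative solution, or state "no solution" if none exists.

First find gcd(1703, 6964):
6964 = 4*1703 + 152
1703 = 11*152 + 31
152 = 4*31 + 28
31 = 1*28 + 3
28 = 9*3 + 1
3 = 3*1 + 0
gcd = 1, so a unique solution mod 6964 exists.
Back-substitute for the Bézout coefficients:
1 = 28 − 9·3
1 = −9·31 + 10·28
1 = 10·152 − 49·31
1 = −49·1703 + 549·152
1 = 549·6964 − 2245·1703
So 1703·(-2245) ≡ 1 (mod 6964), giving 1703⁻¹ ≡ 4719.
x ≡ 1703⁻¹·46 ≡ 4719·46 ≡ 1190 (mod 6964).

1190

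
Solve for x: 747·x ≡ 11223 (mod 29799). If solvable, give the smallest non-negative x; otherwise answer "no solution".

2967

First find gcd(747, 29799):
29799 = 39·747 + 666
747 = 1·666 + 81
666 = 8·81 + 18
81 = 4·18 + 9
18 = 2·9 + 0
gcd = 9 and 9 | 11223, so solutions exist. Divide through by 9: 83x ≡ 1247 (mod 3311).
Now find 83⁻¹ mod 3311:
3311 = 39×83 + 74
83 = 1×74 + 9
74 = 8×9 + 2
9 = 4×2 + 1
2 = 2×1 + 0
Back-substitute:
1 = 9 − 4·2
1 = −4·74 + 33·9
1 = 33·83 − 37·74
1 = −37·3311 + 1476·83
So 83⁻¹ ≡ 1476 (mod 3311).
Then x ≡ 1476·1247 ≡ 2967 (mod 3311); the smallest non-negative solution is x = 2967.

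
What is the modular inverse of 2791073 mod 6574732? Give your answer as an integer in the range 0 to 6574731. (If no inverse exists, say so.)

710917

gcd(6574732, 2791073) by repeated division:
6574732 = 2×2791073 + 992586
2791073 = 2×992586 + 805901
992586 = 1×805901 + 186685
805901 = 4×186685 + 59161
186685 = 3×59161 + 9202
59161 = 6×9202 + 3949
9202 = 2×3949 + 1304
3949 = 3×1304 + 37
1304 = 35×37 + 9
37 = 4×9 + 1
9 = 9×1 + 0
gcd = 1, so the inverse exists. Back-substitute:
1 = 37 − 4·9
1 = −4·1304 + 141·37
1 = 141·3949 − 427·1304
1 = −427·9202 + 995·3949
1 = 995·59161 − 6397·9202
1 = −6397·186685 + 20186·59161
1 = 20186·805901 − 87141·186685
1 = −87141·992586 + 107327·805901
1 = 107327·2791073 − 301795·992586
1 = −301795·6574732 + 710917·2791073
So 2791073·710917 ≡ 1 (mod 6574732).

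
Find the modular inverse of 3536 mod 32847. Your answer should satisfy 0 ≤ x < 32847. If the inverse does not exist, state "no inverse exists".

gcd(32847, 3536) by repeated division:
32847 = 9×3536 + 1023
3536 = 3×1023 + 467
1023 = 2×467 + 89
467 = 5×89 + 22
89 = 4×22 + 1
22 = 22×1 + 0
Since gcd(3536, 32847) = 1, back-substitute to write 1 as a combination:
1 = 89 − 4·22
1 = −4·467 + 21·89
1 = 21·1023 − 46·467
1 = −46·3536 + 159·1023
1 = 159·32847 − 1477·3536
So 3536·(-1477) ≡ 1 (mod 32847), and -1477 ≡ 31370 (mod 32847).

31370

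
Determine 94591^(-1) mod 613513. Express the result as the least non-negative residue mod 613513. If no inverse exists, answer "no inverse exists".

340584

Apply the Euclidean algorithm to 613513 and 94591:
613513 = 6·94591 + 45967
94591 = 2·45967 + 2657
45967 = 17·2657 + 798
2657 = 3·798 + 263
798 = 3·263 + 9
263 = 29·9 + 2
9 = 4·2 + 1
2 = 2·1 + 0
The gcd is 1. Working backward:
1 = 9 − 4·2
1 = −4·263 + 117·9
1 = 117·798 − 355·263
1 = −355·2657 + 1182·798
1 = 1182·45967 − 20449·2657
1 = −20449·94591 + 42080·45967
1 = 42080·613513 − 272929·94591
Thus 94591·(-272929) ≡ 1 (mod 613513); reducing, -272929 mod 613513 = 340584.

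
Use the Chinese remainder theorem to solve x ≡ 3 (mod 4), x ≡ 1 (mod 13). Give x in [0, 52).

27

Write x = 3 + 4·k. Then 4·k ≡ 1 − 3 ≡ 11 (mod 13).
Need 4⁻¹ mod 13. Extended Euclid on (13, 4):
13 = 3·4 + 1
4 = 4·1 + 0
Back-substitute:
1 = 13 − 3·4
4⁻¹ ≡ 10 (mod 13), so k ≡ 10·11 ≡ 6 (mod 13).
x = 3 + 4·6 = 27.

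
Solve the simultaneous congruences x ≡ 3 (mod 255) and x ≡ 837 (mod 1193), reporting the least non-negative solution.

Write x = 3 + 255·k. Then 255·k ≡ 837 − 3 ≡ 834 (mod 1193).
Need 255⁻¹ mod 1193. Extended Euclid on (1193, 255):
1193 = 4×255 + 173
255 = 1×173 + 82
173 = 2×82 + 9
82 = 9×9 + 1
9 = 9×1 + 0
Back-substitute:
1 = 82 − 9·9
1 = −9·173 + 19·82
1 = 19·255 − 28·173
1 = −28·1193 + 131·255
255⁻¹ ≡ 131 (mod 1193), so k ≡ 131·834 ≡ 691 (mod 1193).
x = 3 + 255·691 = 176208.

176208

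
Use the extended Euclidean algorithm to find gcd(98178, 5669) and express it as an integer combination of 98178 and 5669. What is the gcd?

1

Euclidean algorithm:
98178 = 17×5669 + 1805
5669 = 3×1805 + 254
1805 = 7×254 + 27
254 = 9×27 + 11
27 = 2×11 + 5
11 = 2×5 + 1
5 = 5×1 + 0
gcd(98178, 5669) = 1.
Working backward:
1 = 11 − 2·5
1 = −2·27 + 5·11
1 = 5·254 − 47·27
1 = −47·1805 + 334·254
1 = 334·5669 − 1049·1805
1 = −1049·98178 + 18167·5669
So 1 = (-1049)·98178 + (18167)·5669.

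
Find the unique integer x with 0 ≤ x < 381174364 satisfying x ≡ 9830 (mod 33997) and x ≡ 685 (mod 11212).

Write x = 9830 + 33997·k. Then 33997·k ≡ 685 − 9830 ≡ 2067 (mod 11212).
Need 33997⁻¹ mod 11212. Extended Euclid on (11212, 361):
11212 = 31*361 + 21
361 = 17*21 + 4
21 = 5*4 + 1
4 = 4*1 + 0
Back-substitute:
1 = 21 − 5·4
1 = −5·361 + 86·21
1 = 86·11212 − 2671·361
33997⁻¹ ≡ 8541 (mod 11212), so k ≡ 8541·2067 ≡ 6559 (mod 11212).
x = 9830 + 33997·6559 = 222996153.

222996153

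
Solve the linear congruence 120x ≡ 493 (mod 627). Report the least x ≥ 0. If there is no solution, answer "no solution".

no solution

gcd(120, 627):
627 = 5*120 + 27
120 = 4*27 + 12
27 = 2*12 + 3
12 = 4*3 + 0
gcd = 3, but 3 ∤ 493, so the congruence has no solution.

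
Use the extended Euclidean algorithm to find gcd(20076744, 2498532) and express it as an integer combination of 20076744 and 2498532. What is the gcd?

12

Euclidean algorithm:
20076744 = 8·2498532 + 88488
2498532 = 28·88488 + 20868
88488 = 4·20868 + 5016
20868 = 4·5016 + 804
5016 = 6·804 + 192
804 = 4·192 + 36
192 = 5·36 + 12
36 = 3·12 + 0
gcd(20076744, 2498532) = 12.
Back-substituting:
12 = 192 − 5·36
12 = −5·804 + 21·192
12 = 21·5016 − 131·804
12 = −131·20868 + 545·5016
12 = 545·88488 − 2311·20868
12 = −2311·2498532 + 65253·88488
12 = 65253·20076744 − 524335·2498532
So 12 = (65253)·20076744 + (-524335)·2498532.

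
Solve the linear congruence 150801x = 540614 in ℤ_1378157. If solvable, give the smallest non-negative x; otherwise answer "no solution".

156215

First find gcd(150801, 1378157):
1378157 = 9·150801 + 20948
150801 = 7·20948 + 4165
20948 = 5·4165 + 123
4165 = 33·123 + 106
123 = 1·106 + 17
106 = 6·17 + 4
17 = 4·4 + 1
4 = 4·1 + 0
gcd = 1, so a unique solution mod 1378157 exists.
Back-substitute for the Bézout coefficients:
1 = 17 − 4·4
1 = −4·106 + 25·17
1 = 25·123 − 29·106
1 = −29·4165 + 982·123
1 = 982·20948 − 4939·4165
1 = −4939·150801 + 35555·20948
1 = 35555·1378157 − 324934·150801
So 150801·(-324934) ≡ 1 (mod 1378157), giving 150801⁻¹ ≡ 1053223.
x ≡ 150801⁻¹·540614 ≡ 1053223·540614 ≡ 156215 (mod 1378157).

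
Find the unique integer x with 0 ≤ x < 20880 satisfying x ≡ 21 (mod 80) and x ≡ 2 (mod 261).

10181

Write x = 21 + 80·k. Then 80·k ≡ 2 − 21 ≡ 242 (mod 261).
Need 80⁻¹ mod 261. Extended Euclid on (261, 80):
261 = 3·80 + 21
80 = 3·21 + 17
21 = 1·17 + 4
17 = 4·4 + 1
4 = 4·1 + 0
Back-substitute:
1 = 17 − 4·4
1 = −4·21 + 5·17
1 = 5·80 − 19·21
1 = −19·261 + 62·80
80⁻¹ ≡ 62 (mod 261), so k ≡ 62·242 ≡ 127 (mod 261).
x = 21 + 80·127 = 10181.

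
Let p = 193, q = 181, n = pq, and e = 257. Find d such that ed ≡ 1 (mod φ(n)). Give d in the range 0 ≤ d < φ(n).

φ(n) = (p−1)(q−1) = 192·180 = 34560.
Need d with 257·d ≡ 1 (mod 34560). Apply the extended Euclidean algorithm:
34560 = 134·257 + 122
257 = 2·122 + 13
122 = 9·13 + 5
13 = 2·5 + 3
5 = 1·3 + 2
3 = 1·2 + 1
2 = 2·1 + 0
Back-substitute:
1 = 3 − 2
1 = −5 + 2·3
1 = 2·13 − 5·5
1 = −5·122 + 47·13
1 = 47·257 − 99·122
1 = −99·34560 + 13313·257
So 257·13313 ≡ 1 (mod 34560), hence d = 13313.

13313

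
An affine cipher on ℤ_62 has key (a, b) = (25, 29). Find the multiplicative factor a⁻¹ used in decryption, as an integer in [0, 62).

5

gcd(62, 25) by repeated division:
62 = 2·25 + 12
25 = 2·12 + 1
12 = 12·1 + 0
gcd = 1, so the inverse exists. Back-substitute:
1 = 25 − 2·12
1 = −2·62 + 5·25
So 25·5 ≡ 1 (mod 62).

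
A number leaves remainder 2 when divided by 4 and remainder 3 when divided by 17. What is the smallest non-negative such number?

Write x = 2 + 4·k. Then 4·k ≡ 3 − 2 ≡ 1 (mod 17).
Need 4⁻¹ mod 17. Extended Euclid on (17, 4):
17 = 4×4 + 1
4 = 4×1 + 0
Back-substitute:
1 = 17 − 4·4
4⁻¹ ≡ 13 (mod 17), so k ≡ 13·1 ≡ 13 (mod 17).
x = 2 + 4·13 = 54.

54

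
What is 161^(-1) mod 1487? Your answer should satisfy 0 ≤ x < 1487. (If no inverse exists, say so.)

665

Extended Euclidean algorithm:
1487 = 9×161 + 38
161 = 4×38 + 9
38 = 4×9 + 2
9 = 4×2 + 1
2 = 2×1 + 0
gcd = 1, so the inverse exists. Back-substitute:
1 = 9 − 4·2
1 = −4·38 + 17·9
1 = 17·161 − 72·38
1 = −72·1487 + 665·161
So 161·665 ≡ 1 (mod 1487).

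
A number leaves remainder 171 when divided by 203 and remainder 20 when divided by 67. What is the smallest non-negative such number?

Write x = 171 + 203·k. Then 203·k ≡ 20 − 171 ≡ 50 (mod 67).
Need 203⁻¹ mod 67. Extended Euclid on (67, 2):
67 = 33×2 + 1
2 = 2×1 + 0
Back-substitute:
1 = 67 − 33·2
203⁻¹ ≡ 34 (mod 67), so k ≡ 34·50 ≡ 25 (mod 67).
x = 171 + 203·25 = 5246.

5246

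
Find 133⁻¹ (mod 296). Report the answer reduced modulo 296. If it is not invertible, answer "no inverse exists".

gcd(296, 133) by repeated division:
296 = 2×133 + 30
133 = 4×30 + 13
30 = 2×13 + 4
13 = 3×4 + 1
4 = 4×1 + 0
gcd = 1, so the inverse exists. Back-substitute:
1 = 13 − 3·4
1 = −3·30 + 7·13
1 = 7·133 − 31·30
1 = −31·296 + 69·133
So 133·69 ≡ 1 (mod 296).

69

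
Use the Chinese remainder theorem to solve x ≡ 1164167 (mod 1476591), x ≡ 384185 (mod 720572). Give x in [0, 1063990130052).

841867710089

Write x = 1164167 + 1476591·k. Then 1476591·k ≡ 384185 − 1164167 ≡ 661162 (mod 720572).
Need 1476591⁻¹ mod 720572. Extended Euclid on (720572, 35447):
720572 = 20·35447 + 11632
35447 = 3·11632 + 551
11632 = 21·551 + 61
551 = 9·61 + 2
61 = 30·2 + 1
2 = 2·1 + 0
Back-substitute:
1 = 61 − 30·2
1 = −30·551 + 271·61
1 = 271·11632 − 5721·551
1 = −5721·35447 + 17434·11632
1 = 17434·720572 − 354401·35447
1476591⁻¹ ≡ 366171 (mod 720572), so k ≡ 366171·661162 ≡ 570142 (mod 720572).
x = 1164167 + 1476591·570142 = 841867710089.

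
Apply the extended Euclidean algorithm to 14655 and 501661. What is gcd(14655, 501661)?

1

Repeated division:
501661 = 34·14655 + 3391
14655 = 4·3391 + 1091
3391 = 3·1091 + 118
1091 = 9·118 + 29
118 = 4·29 + 2
29 = 14·2 + 1
2 = 2·1 + 0
gcd(14655, 501661) = 1.
Working backward:
1 = 29 − 14·2
1 = −14·118 + 57·29
1 = 57·1091 − 527·118
1 = −527·3391 + 1638·1091
1 = 1638·14655 − 7079·3391
1 = −7079·501661 + 242324·14655
So 1 = (-7079)·501661 + (242324)·14655.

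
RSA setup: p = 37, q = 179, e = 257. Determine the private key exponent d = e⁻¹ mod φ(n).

φ(n) = (p−1)(q−1) = 36·178 = 6408.
Need d with 257·d ≡ 1 (mod 6408). Apply the extended Euclidean algorithm:
6408 = 24·257 + 240
257 = 1·240 + 17
240 = 14·17 + 2
17 = 8·2 + 1
2 = 2·1 + 0
Back-substitute:
1 = 17 − 8·2
1 = −8·240 + 113·17
1 = 113·257 − 121·240
1 = −121·6408 + 3017·257
So 257·3017 ≡ 1 (mod 6408), hence d = 3017.

3017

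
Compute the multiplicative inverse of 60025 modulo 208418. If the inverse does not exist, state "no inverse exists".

Euclidean algorithm on 208418, 60025:
208418 = 3×60025 + 28343
60025 = 2×28343 + 3339
28343 = 8×3339 + 1631
3339 = 2×1631 + 77
1631 = 21×77 + 14
77 = 5×14 + 7
14 = 2×7 + 0
The gcd is 7, not 1, hence no inverse exists.

no inverse exists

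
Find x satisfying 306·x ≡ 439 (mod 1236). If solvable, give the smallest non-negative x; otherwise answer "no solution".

no solution

gcd(306, 1236):
1236 = 4×306 + 12
306 = 25×12 + 6
12 = 2×6 + 0
gcd = 6, but 6 ∤ 439, so the congruence has no solution.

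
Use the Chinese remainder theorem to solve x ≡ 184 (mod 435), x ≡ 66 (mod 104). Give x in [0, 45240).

Write x = 184 + 435·k. Then 435·k ≡ 66 − 184 ≡ 90 (mod 104).
Need 435⁻¹ mod 104. Extended Euclid on (104, 19):
104 = 5*19 + 9
19 = 2*9 + 1
9 = 9*1 + 0
Back-substitute:
1 = 19 − 2·9
1 = −2·104 + 11·19
435⁻¹ ≡ 11 (mod 104), so k ≡ 11·90 ≡ 54 (mod 104).
x = 184 + 435·54 = 23674.

23674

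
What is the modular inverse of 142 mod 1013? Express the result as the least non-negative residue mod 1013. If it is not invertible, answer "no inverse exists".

906

Apply the Euclidean algorithm to 1013 and 142:
1013 = 7*142 + 19
142 = 7*19 + 9
19 = 2*9 + 1
9 = 9*1 + 0
The gcd is 1. Working backward:
1 = 19 − 2·9
1 = −2·142 + 15·19
1 = 15·1013 − 107·142
Hence 142⁻¹ ≡ -107 ≡ 906 (mod 1013).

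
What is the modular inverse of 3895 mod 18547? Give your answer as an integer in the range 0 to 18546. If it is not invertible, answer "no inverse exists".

Run Euclid on (18547, 3895):
18547 = 4·3895 + 2967
3895 = 1·2967 + 928
2967 = 3·928 + 183
928 = 5·183 + 13
183 = 14·13 + 1
13 = 13·1 + 0
gcd = 1, so the inverse exists. Back-substitute:
1 = 183 − 14·13
1 = −14·928 + 71·183
1 = 71·2967 − 227·928
1 = −227·3895 + 298·2967
1 = 298·18547 − 1419·3895
Hence 3895⁻¹ ≡ -1419 ≡ 17128 (mod 18547).

17128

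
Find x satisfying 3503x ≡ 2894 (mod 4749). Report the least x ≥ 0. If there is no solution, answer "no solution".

First find gcd(3503, 4749):
4749 = 1×3503 + 1246
3503 = 2×1246 + 1011
1246 = 1×1011 + 235
1011 = 4×235 + 71
235 = 3×71 + 22
71 = 3×22 + 5
22 = 4×5 + 2
5 = 2×2 + 1
2 = 2×1 + 0
gcd = 1, so a unique solution mod 4749 exists.
Back-substitute for the Bézout coefficients:
1 = 5 − 2·2
1 = −2·22 + 9·5
1 = 9·71 − 29·22
1 = −29·235 + 96·71
1 = 96·1011 − 413·235
1 = −413·1246 + 509·1011
1 = 509·3503 − 1431·1246
1 = −1431·4749 + 1940·3503
So 3503·(1940) ≡ 1 (mod 4749), giving 3503⁻¹ ≡ 1940.
x ≡ 3503⁻¹·2894 ≡ 1940·2894 ≡ 1042 (mod 4749).

1042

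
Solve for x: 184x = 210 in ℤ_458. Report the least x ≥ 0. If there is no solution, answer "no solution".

First find gcd(184, 458):
458 = 2×184 + 90
184 = 2×90 + 4
90 = 22×4 + 2
4 = 2×2 + 0
gcd = 2 and 2 | 210, so solutions exist. Divide through by 2: 92x ≡ 105 (mod 229).
Now find 92⁻¹ mod 229:
229 = 2*92 + 45
92 = 2*45 + 2
45 = 22*2 + 1
2 = 2*1 + 0
Back-substitute:
1 = 45 − 22·2
1 = −22·92 + 45·45
1 = 45·229 − 112·92
So 92·(-112) ≡ 1 (mod 229), i.e. 92⁻¹ ≡ 117.
Then x ≡ 117·105 ≡ 148 (mod 229); the smallest non-negative solution is x = 148.

148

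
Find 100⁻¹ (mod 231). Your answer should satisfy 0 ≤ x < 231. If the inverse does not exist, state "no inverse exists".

Extended Euclidean algorithm:
231 = 2*100 + 31
100 = 3*31 + 7
31 = 4*7 + 3
7 = 2*3 + 1
3 = 3*1 + 0
gcd = 1, so the inverse exists. Back-substitute:
1 = 7 − 2·3
1 = −2·31 + 9·7
1 = 9·100 − 29·31
1 = −29·231 + 67·100
So 100·67 ≡ 1 (mod 231).

67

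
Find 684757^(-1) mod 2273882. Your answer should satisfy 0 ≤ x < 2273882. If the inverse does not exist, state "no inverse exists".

Extended Euclidean algorithm:
2273882 = 3*684757 + 219611
684757 = 3*219611 + 25924
219611 = 8*25924 + 12219
25924 = 2*12219 + 1486
12219 = 8*1486 + 331
1486 = 4*331 + 162
331 = 2*162 + 7
162 = 23*7 + 1
7 = 7*1 + 0
gcd = 1, so the inverse exists. Back-substitute:
1 = 162 − 23·7
1 = −23·331 + 47·162
1 = 47·1486 − 211·331
1 = −211·12219 + 1735·1486
1 = 1735·25924 − 3681·12219
1 = −3681·219611 + 31183·25924
1 = 31183·684757 − 97230·219611
1 = −97230·2273882 + 322873·684757
So 684757·322873 ≡ 1 (mod 2273882).

322873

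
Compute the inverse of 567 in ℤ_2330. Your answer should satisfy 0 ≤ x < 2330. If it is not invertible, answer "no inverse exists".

263

Apply the Euclidean algorithm to 2330 and 567:
2330 = 4*567 + 62
567 = 9*62 + 9
62 = 6*9 + 8
9 = 1*8 + 1
8 = 8*1 + 0
gcd = 1, so the inverse exists. Back-substitute:
1 = 9 − 8
1 = −62 + 7·9
1 = 7·567 − 64·62
1 = −64·2330 + 263·567
So 567·263 ≡ 1 (mod 2330).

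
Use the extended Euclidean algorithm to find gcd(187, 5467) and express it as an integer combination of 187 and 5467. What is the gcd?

11

Euclidean algorithm:
5467 = 29×187 + 44
187 = 4×44 + 11
44 = 4×11 + 0
gcd(187, 5467) = 11.
Back-substituting:
11 = 187 − 4·44
11 = −4·5467 + 117·187
So 11 = (-4)·5467 + (117)·187.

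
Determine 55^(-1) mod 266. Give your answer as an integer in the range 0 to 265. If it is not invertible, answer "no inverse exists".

237

Extended Euclidean algorithm:
266 = 4×55 + 46
55 = 1×46 + 9
46 = 5×9 + 1
9 = 9×1 + 0
Since gcd(55, 266) = 1, back-substitute to write 1 as a combination:
1 = 46 − 5·9
1 = −5·55 + 6·46
1 = 6·266 − 29·55
So 55·(-29) ≡ 1 (mod 266), and -29 ≡ 237 (mod 266).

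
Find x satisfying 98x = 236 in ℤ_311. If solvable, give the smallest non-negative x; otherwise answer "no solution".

123

First find gcd(98, 311):
311 = 3·98 + 17
98 = 5·17 + 13
17 = 1·13 + 4
13 = 3·4 + 1
4 = 4·1 + 0
gcd = 1, so a unique solution mod 311 exists.
Back-substitute for the Bézout coefficients:
1 = 13 − 3·4
1 = −3·17 + 4·13
1 = 4·98 − 23·17
1 = −23·311 + 73·98
So 98·(73) ≡ 1 (mod 311), giving 98⁻¹ ≡ 73.
x ≡ 98⁻¹·236 ≡ 73·236 ≡ 123 (mod 311).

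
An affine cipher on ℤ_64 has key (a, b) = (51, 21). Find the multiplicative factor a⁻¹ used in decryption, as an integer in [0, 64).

Extended Euclidean algorithm:
64 = 1*51 + 13
51 = 3*13 + 12
13 = 1*12 + 1
12 = 12*1 + 0
gcd = 1, so the inverse exists. Back-substitute:
1 = 13 − 12
1 = −51 + 4·13
1 = 4·64 − 5·51
Hence 51⁻¹ ≡ -5 ≡ 59 (mod 64).

59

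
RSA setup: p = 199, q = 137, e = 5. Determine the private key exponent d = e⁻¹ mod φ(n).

φ(n) = (p−1)(q−1) = 198·136 = 26928.
Need d with 5·d ≡ 1 (mod 26928). Apply the extended Euclidean algorithm:
26928 = 5385*5 + 3
5 = 1*3 + 2
3 = 1*2 + 1
2 = 2*1 + 0
Back-substitute:
1 = 3 − 2
1 = −5 + 2·3
1 = 2·26928 − 10771·5
So 5·(-10771) ≡ 1 (mod 26928), hence d ≡ -10771 ≡ 16157 (mod 26928).

16157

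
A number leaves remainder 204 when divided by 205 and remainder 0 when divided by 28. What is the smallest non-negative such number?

Write x = 204 + 205·k. Then 205·k ≡ 0 − 204 ≡ 20 (mod 28).
Need 205⁻¹ mod 28. Extended Euclid on (28, 9):
28 = 3·9 + 1
9 = 9·1 + 0
Back-substitute:
1 = 28 − 3·9
205⁻¹ ≡ 25 (mod 28), so k ≡ 25·20 ≡ 24 (mod 28).
x = 204 + 205·24 = 5124.

5124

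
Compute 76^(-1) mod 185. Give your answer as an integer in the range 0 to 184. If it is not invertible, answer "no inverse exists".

56

Extended Euclidean algorithm:
185 = 2×76 + 33
76 = 2×33 + 10
33 = 3×10 + 3
10 = 3×3 + 1
3 = 3×1 + 0
gcd = 1, so the inverse exists. Back-substitute:
1 = 10 − 3·3
1 = −3·33 + 10·10
1 = 10·76 − 23·33
1 = −23·185 + 56·76
So 76·56 ≡ 1 (mod 185).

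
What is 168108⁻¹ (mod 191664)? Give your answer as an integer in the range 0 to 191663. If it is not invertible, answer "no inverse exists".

Euclidean algorithm on 191664, 168108:
191664 = 1·168108 + 23556
168108 = 7·23556 + 3216
23556 = 7·3216 + 1044
3216 = 3·1044 + 84
1044 = 12·84 + 36
84 = 2·36 + 12
36 = 3·12 + 0
Since gcd = 12 > 1, 168108 is not a unit mod 191664.

no inverse exists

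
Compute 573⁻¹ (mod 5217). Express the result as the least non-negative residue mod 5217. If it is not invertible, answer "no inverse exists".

Euclidean algorithm on 5217, 573:
5217 = 9·573 + 60
573 = 9·60 + 33
60 = 1·33 + 27
33 = 1·27 + 6
27 = 4·6 + 3
6 = 2·3 + 0
gcd(573, 5217) = 3 ≠ 1, so 573 has no multiplicative inverse modulo 5217.

no inverse exists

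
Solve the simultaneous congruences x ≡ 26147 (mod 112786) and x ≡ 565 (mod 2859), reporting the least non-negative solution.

Write x = 26147 + 112786·k. Then 112786·k ≡ 565 − 26147 ≡ 149 (mod 2859).
Need 112786⁻¹ mod 2859. Extended Euclid on (2859, 1285):
2859 = 2*1285 + 289
1285 = 4*289 + 129
289 = 2*129 + 31
129 = 4*31 + 5
31 = 6*5 + 1
5 = 5*1 + 0
Back-substitute:
1 = 31 − 6·5
1 = −6·129 + 25·31
1 = 25·289 − 56·129
1 = −56·1285 + 249·289
1 = 249·2859 − 554·1285
112786⁻¹ ≡ 2305 (mod 2859), so k ≡ 2305·149 ≡ 365 (mod 2859).
x = 26147 + 112786·365 = 41193037.

41193037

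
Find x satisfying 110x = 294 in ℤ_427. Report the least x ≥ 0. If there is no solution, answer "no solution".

First find gcd(110, 427):
427 = 3*110 + 97
110 = 1*97 + 13
97 = 7*13 + 6
13 = 2*6 + 1
6 = 6*1 + 0
gcd = 1, so a unique solution mod 427 exists.
Back-substitute for the Bézout coefficients:
1 = 13 − 2·6
1 = −2·97 + 15·13
1 = 15·110 − 17·97
1 = −17·427 + 66·110
So 110·(66) ≡ 1 (mod 427), giving 110⁻¹ ≡ 66.
x ≡ 110⁻¹·294 ≡ 66·294 ≡ 189 (mod 427).

189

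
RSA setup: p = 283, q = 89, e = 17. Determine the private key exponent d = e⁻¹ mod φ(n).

18977

φ(n) = (p−1)(q−1) = 282·88 = 24816.
Need d with 17·d ≡ 1 (mod 24816). Apply the extended Euclidean algorithm:
24816 = 1459×17 + 13
17 = 1×13 + 4
13 = 3×4 + 1
4 = 4×1 + 0
Back-substitute:
1 = 13 − 3·4
1 = −3·17 + 4·13
1 = 4·24816 − 5839·17
So 17·(-5839) ≡ 1 (mod 24816), hence d ≡ -5839 ≡ 18977 (mod 24816).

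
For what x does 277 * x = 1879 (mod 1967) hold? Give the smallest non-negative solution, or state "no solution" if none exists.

First find gcd(277, 1967):
1967 = 7*277 + 28
277 = 9*28 + 25
28 = 1*25 + 3
25 = 8*3 + 1
3 = 3*1 + 0
gcd = 1, so a unique solution mod 1967 exists.
Back-substitute for the Bézout coefficients:
1 = 25 − 8·3
1 = −8·28 + 9·25
1 = 9·277 − 89·28
1 = −89·1967 + 632·277
So 277·(632) ≡ 1 (mod 1967), giving 277⁻¹ ≡ 632.
x ≡ 277⁻¹·1879 ≡ 632·1879 ≡ 1427 (mod 1967).

1427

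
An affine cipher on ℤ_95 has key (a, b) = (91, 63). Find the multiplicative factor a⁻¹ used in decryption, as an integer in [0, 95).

71

Run Euclid on (95, 91):
95 = 1*91 + 4
91 = 22*4 + 3
4 = 1*3 + 1
3 = 3*1 + 0
The gcd is 1. Working backward:
1 = 4 − 3
1 = −91 + 23·4
1 = 23·95 − 24·91
So 91·(-24) ≡ 1 (mod 95), and -24 ≡ 71 (mod 95).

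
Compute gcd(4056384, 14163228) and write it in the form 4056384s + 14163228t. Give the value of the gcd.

Euclidean algorithm:
14163228 = 3×4056384 + 1994076
4056384 = 2×1994076 + 68232
1994076 = 29×68232 + 15348
68232 = 4×15348 + 6840
15348 = 2×6840 + 1668
6840 = 4×1668 + 168
1668 = 9×168 + 156
168 = 1×156 + 12
156 = 13×12 + 0
gcd(4056384, 14163228) = 12.
Back-substituting:
12 = 168 − 156
12 = −1668 + 10·168
12 = 10·6840 − 41·1668
12 = −41·15348 + 92·6840
12 = 92·68232 − 409·15348
12 = −409·1994076 + 11953·68232
12 = 11953·4056384 − 24315·1994076
12 = −24315·14163228 + 84898·4056384
So 12 = (-24315)·14163228 + (84898)·4056384.

12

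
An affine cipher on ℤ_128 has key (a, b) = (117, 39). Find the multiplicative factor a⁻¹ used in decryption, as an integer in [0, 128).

Run Euclid on (128, 117):
128 = 1×117 + 11
117 = 10×11 + 7
11 = 1×7 + 4
7 = 1×4 + 3
4 = 1×3 + 1
3 = 3×1 + 0
The gcd is 1. Working backward:
1 = 4 − 3
1 = −7 + 2·4
1 = 2·11 − 3·7
1 = −3·117 + 32·11
1 = 32·128 − 35·117
Thus 117·(-35) ≡ 1 (mod 128); reducing, -35 mod 128 = 93.

93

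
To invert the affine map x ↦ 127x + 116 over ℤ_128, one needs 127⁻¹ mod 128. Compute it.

gcd(128, 127) by repeated division:
128 = 1*127 + 1
127 = 127*1 + 0
Since gcd(127, 128) = 1, back-substitute to write 1 as a combination:
1 = 128 − 127
Hence 127⁻¹ ≡ -1 ≡ 127 (mod 128).

127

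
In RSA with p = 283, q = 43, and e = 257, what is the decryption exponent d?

1613

φ(n) = (p−1)(q−1) = 282·42 = 11844.
Need d with 257·d ≡ 1 (mod 11844). Apply the extended Euclidean algorithm:
11844 = 46*257 + 22
257 = 11*22 + 15
22 = 1*15 + 7
15 = 2*7 + 1
7 = 7*1 + 0
Back-substitute:
1 = 15 − 2·7
1 = −2·22 + 3·15
1 = 3·257 − 35·22
1 = −35·11844 + 1613·257
So 257·1613 ≡ 1 (mod 11844), hence d = 1613.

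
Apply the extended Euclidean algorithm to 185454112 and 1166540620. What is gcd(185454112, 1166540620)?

4

Apply Euclid's algorithm to 1166540620 and 185454112:
1166540620 = 6×185454112 + 53815948
185454112 = 3×53815948 + 24006268
53815948 = 2×24006268 + 5803412
24006268 = 4×5803412 + 792620
5803412 = 7×792620 + 255072
792620 = 3×255072 + 27404
255072 = 9×27404 + 8436
27404 = 3×8436 + 2096
8436 = 4×2096 + 52
2096 = 40×52 + 16
52 = 3×16 + 4
16 = 4×4 + 0
gcd(185454112, 1166540620) = 4.
Express as a combination:
4 = 52 − 3·16
4 = −3·2096 + 121·52
4 = 121·8436 − 487·2096
4 = −487·27404 + 1582·8436
4 = 1582·255072 − 14725·27404
4 = −14725·792620 + 45757·255072
4 = 45757·5803412 − 335024·792620
4 = −335024·24006268 + 1385853·5803412
4 = 1385853·53815948 − 3106730·24006268
4 = −3106730·185454112 + 10706043·53815948
4 = 10706043·1166540620 − 67342988·185454112
So 4 = (10706043)·1166540620 + (-67342988)·185454112.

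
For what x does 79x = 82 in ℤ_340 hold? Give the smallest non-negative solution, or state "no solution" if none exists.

298

First find gcd(79, 340):
340 = 4×79 + 24
79 = 3×24 + 7
24 = 3×7 + 3
7 = 2×3 + 1
3 = 3×1 + 0
gcd = 1, so a unique solution mod 340 exists.
Back-substitute for the Bézout coefficients:
1 = 7 − 2·3
1 = −2·24 + 7·7
1 = 7·79 − 23·24
1 = −23·340 + 99·79
So 79·(99) ≡ 1 (mod 340), giving 79⁻¹ ≡ 99.
x ≡ 79⁻¹·82 ≡ 99·82 ≡ 298 (mod 340).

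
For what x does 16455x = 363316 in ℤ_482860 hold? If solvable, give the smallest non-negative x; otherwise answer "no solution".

no solution

gcd(16455, 482860):
482860 = 29·16455 + 5665
16455 = 2·5665 + 5125
5665 = 1·5125 + 540
5125 = 9·540 + 265
540 = 2·265 + 10
265 = 26·10 + 5
10 = 2·5 + 0
gcd = 5, but 5 ∤ 363316, so the congruence has no solution.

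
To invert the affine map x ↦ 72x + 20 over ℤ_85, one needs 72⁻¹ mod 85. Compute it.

13

Run Euclid on (85, 72):
85 = 1·72 + 13
72 = 5·13 + 7
13 = 1·7 + 6
7 = 1·6 + 1
6 = 6·1 + 0
The gcd is 1. Working backward:
1 = 7 − 6
1 = −13 + 2·7
1 = 2·72 − 11·13
1 = −11·85 + 13·72
So 72·13 ≡ 1 (mod 85).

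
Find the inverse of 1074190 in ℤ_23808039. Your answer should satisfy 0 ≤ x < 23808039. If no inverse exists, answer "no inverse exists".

13418599

Apply the Euclidean algorithm to 23808039 and 1074190:
23808039 = 22·1074190 + 175859
1074190 = 6·175859 + 19036
175859 = 9·19036 + 4535
19036 = 4·4535 + 896
4535 = 5·896 + 55
896 = 16·55 + 16
55 = 3·16 + 7
16 = 2·7 + 2
7 = 3·2 + 1
2 = 2·1 + 0
Since gcd(1074190, 23808039) = 1, back-substitute to write 1 as a combination:
1 = 7 − 3·2
1 = −3·16 + 7·7
1 = 7·55 − 24·16
1 = −24·896 + 391·55
1 = 391·4535 − 1979·896
1 = −1979·19036 + 8307·4535
1 = 8307·175859 − 76742·19036
1 = −76742·1074190 + 468759·175859
1 = 468759·23808039 − 10389440·1074190
Thus 1074190·(-10389440) ≡ 1 (mod 23808039); reducing, -10389440 mod 23808039 = 13418599.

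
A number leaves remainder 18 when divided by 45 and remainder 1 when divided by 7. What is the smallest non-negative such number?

Write x = 18 + 45·k. Then 45·k ≡ 1 − 18 ≡ 4 (mod 7).
Need 45⁻¹ mod 7. Extended Euclid on (7, 3):
7 = 2×3 + 1
3 = 3×1 + 0
Back-substitute:
1 = 7 − 2·3
45⁻¹ ≡ 5 (mod 7), so k ≡ 5·4 ≡ 6 (mod 7).
x = 18 + 45·6 = 288.

288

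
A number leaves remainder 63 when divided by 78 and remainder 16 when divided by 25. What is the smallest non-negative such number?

Write x = 63 + 78·k. Then 78·k ≡ 16 − 63 ≡ 3 (mod 25).
Need 78⁻¹ mod 25. Extended Euclid on (25, 3):
25 = 8*3 + 1
3 = 3*1 + 0
Back-substitute:
1 = 25 − 8·3
78⁻¹ ≡ 17 (mod 25), so k ≡ 17·3 ≡ 1 (mod 25).
x = 63 + 78·1 = 141.

141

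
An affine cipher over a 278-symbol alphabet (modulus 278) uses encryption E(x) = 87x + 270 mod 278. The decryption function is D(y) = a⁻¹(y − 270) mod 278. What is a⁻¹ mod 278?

Extended Euclidean algorithm:
278 = 3×87 + 17
87 = 5×17 + 2
17 = 8×2 + 1
2 = 2×1 + 0
The gcd is 1. Working backward:
1 = 17 − 8·2
1 = −8·87 + 41·17
1 = 41·278 − 131·87
Hence 87⁻¹ ≡ -131 ≡ 147 (mod 278).

147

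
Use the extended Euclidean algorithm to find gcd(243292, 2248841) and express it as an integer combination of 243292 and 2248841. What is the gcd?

Apply Euclid's algorithm to 2248841 and 243292:
2248841 = 9·243292 + 59213
243292 = 4·59213 + 6440
59213 = 9·6440 + 1253
6440 = 5·1253 + 175
1253 = 7·175 + 28
175 = 6·28 + 7
28 = 4·7 + 0
gcd(243292, 2248841) = 7.
Express as a combination:
7 = 175 − 6·28
7 = −6·1253 + 43·175
7 = 43·6440 − 221·1253
7 = −221·59213 + 2032·6440
7 = 2032·243292 − 8349·59213
7 = −8349·2248841 + 77173·243292
So 7 = (-8349)·2248841 + (77173)·243292.

7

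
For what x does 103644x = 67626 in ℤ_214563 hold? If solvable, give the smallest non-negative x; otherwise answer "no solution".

First find gcd(103644, 214563):
214563 = 2*103644 + 7275
103644 = 14*7275 + 1794
7275 = 4*1794 + 99
1794 = 18*99 + 12
99 = 8*12 + 3
12 = 4*3 + 0
gcd = 3 and 3 | 67626, so solutions exist. Divide through by 3: 34548x ≡ 22542 (mod 71521).
Now find 34548⁻¹ mod 71521:
71521 = 2×34548 + 2425
34548 = 14×2425 + 598
2425 = 4×598 + 33
598 = 18×33 + 4
33 = 8×4 + 1
4 = 4×1 + 0
Back-substitute:
1 = 33 − 8·4
1 = −8·598 + 145·33
1 = 145·2425 − 588·598
1 = −588·34548 + 8377·2425
1 = 8377·71521 − 17342·34548
So 34548·(-17342) ≡ 1 (mod 71521), i.e. 34548⁻¹ ≡ 54179.
Then x ≡ 54179·22542 ≡ 10422 (mod 71521); the smallest non-negative solution is x = 10422.

10422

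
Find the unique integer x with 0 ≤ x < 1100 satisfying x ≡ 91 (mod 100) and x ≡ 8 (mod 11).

591

Write x = 91 + 100·k. Then 100·k ≡ 8 − 91 ≡ 5 (mod 11).
Need 100⁻¹ mod 11. Extended Euclid on (11, 1):
11 = 11*1 + 0
100⁻¹ ≡ 1 (mod 11), so k ≡ 1·5 ≡ 5 (mod 11).
x = 91 + 100·5 = 591.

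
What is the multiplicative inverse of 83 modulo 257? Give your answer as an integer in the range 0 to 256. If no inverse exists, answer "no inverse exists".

96

Run Euclid on (257, 83):
257 = 3*83 + 8
83 = 10*8 + 3
8 = 2*3 + 2
3 = 1*2 + 1
2 = 2*1 + 0
The gcd is 1. Working backward:
1 = 3 − 2
1 = −8 + 3·3
1 = 3·83 − 31·8
1 = −31·257 + 96·83
So 83·96 ≡ 1 (mod 257).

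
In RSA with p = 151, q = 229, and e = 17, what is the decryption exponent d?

φ(n) = (p−1)(q−1) = 150·228 = 34200.
Need d with 17·d ≡ 1 (mod 34200). Apply the extended Euclidean algorithm:
34200 = 2011·17 + 13
17 = 1·13 + 4
13 = 3·4 + 1
4 = 4·1 + 0
Back-substitute:
1 = 13 − 3·4
1 = −3·17 + 4·13
1 = 4·34200 − 8047·17
So 17·(-8047) ≡ 1 (mod 34200), hence d ≡ -8047 ≡ 26153 (mod 34200).

26153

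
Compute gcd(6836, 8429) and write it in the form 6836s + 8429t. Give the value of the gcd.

1

Apply Euclid's algorithm to 8429 and 6836:
8429 = 1*6836 + 1593
6836 = 4*1593 + 464
1593 = 3*464 + 201
464 = 2*201 + 62
201 = 3*62 + 15
62 = 4*15 + 2
15 = 7*2 + 1
2 = 2*1 + 0
gcd(6836, 8429) = 1.
Working backward:
1 = 15 − 7·2
1 = −7·62 + 29·15
1 = 29·201 − 94·62
1 = −94·464 + 217·201
1 = 217·1593 − 745·464
1 = −745·6836 + 3197·1593
1 = 3197·8429 − 3942·6836
So 1 = (3197)·8429 + (-3942)·6836.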